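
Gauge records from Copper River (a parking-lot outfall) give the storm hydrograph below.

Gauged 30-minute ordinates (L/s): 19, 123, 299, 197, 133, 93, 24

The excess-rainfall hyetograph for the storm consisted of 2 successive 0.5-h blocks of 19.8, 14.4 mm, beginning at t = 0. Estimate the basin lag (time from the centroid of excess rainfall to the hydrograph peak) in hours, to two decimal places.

Centroid of excess rainfall: t_c = Σ P_i·t̄_i / ΣP_i = 0.4605 h (block centres at 0.25, 0.75 h).
Hydrograph peak occurs at t = 1 h, so basin lag t_L = 1 − 0.4605 = 0.54 h.

t_L ≈ 0.54 h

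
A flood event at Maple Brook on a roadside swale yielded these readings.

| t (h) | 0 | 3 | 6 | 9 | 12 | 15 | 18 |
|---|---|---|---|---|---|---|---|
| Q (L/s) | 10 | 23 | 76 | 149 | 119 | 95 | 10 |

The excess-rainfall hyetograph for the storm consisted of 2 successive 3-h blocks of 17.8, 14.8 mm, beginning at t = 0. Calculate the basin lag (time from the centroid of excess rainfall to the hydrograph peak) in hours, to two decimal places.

Centroid of excess rainfall: t_c = Σ P_i·t̄_i / ΣP_i = 2.8620 h (block centres at 1.5, 4.5 h).
Hydrograph peak occurs at t = 9 h, so basin lag t_L = 9 − 2.8620 = 6.14 h.

t_L ≈ 6.14 h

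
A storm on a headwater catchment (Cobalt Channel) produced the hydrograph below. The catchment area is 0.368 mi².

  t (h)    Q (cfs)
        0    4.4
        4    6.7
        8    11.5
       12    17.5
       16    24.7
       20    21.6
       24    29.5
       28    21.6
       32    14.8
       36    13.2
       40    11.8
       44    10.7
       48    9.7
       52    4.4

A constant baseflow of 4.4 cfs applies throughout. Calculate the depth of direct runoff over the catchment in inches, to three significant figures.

Direct runoff: 0.0, 2.3, 7.1, 13.1, 20.3, 17.2, 25.1, 17.2, 10.4, 8.8, 7.4, 6.3, 5.3, 0.0 cfs; ΣQ_DR = 140.5 cfs.
V = ΣQ_DR · Δt = 140.5 × 14400 s = 2.023 × 10^6 ft³.
Over A = 0.368 mi², depth = V / A = 2.37 in.

d ≈ 2.37 in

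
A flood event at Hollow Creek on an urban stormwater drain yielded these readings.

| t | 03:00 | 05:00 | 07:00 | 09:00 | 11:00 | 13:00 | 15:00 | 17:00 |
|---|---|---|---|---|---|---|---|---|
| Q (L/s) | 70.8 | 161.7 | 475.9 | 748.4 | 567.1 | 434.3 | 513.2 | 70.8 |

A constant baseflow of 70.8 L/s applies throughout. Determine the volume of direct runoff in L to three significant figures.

Direct-runoff ordinates (Q − Q_b): 0.0, 90.9, 405.1, 677.6, 496.3, 363.5, 442.4, 0.0 L/s.
ΣQ_DR = 2476 L/s.
With Δt = 2 h = 7200 s, V = ΣQ_DR · Δt = 2476 × 7200 = 1.78 × 10^7 L.

V ≈ 1.78 × 10^7 L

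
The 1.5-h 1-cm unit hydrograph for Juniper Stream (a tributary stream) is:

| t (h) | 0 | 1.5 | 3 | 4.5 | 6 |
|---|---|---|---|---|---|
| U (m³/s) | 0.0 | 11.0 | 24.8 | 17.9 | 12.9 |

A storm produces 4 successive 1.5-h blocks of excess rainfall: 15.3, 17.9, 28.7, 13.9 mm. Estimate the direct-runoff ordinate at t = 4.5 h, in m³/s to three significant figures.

Q ≈ 103 m³/s

By discrete convolution, Q_j = Σ (P_i / 10 mm) · U_{j−i}.
At t = 4.5 h (j=3): Q = (15.3/10)·17.9 + (17.9/10)·24.8 + (28.7/10)·11.0 + (13.9/10)·0.0 = 103 m³/s.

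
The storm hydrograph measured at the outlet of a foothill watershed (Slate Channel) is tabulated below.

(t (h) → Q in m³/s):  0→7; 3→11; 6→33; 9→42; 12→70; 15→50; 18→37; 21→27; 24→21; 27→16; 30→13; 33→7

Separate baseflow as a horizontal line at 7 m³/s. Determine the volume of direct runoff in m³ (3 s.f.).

V ≈ 2.70 × 10^6 m³

Direct-runoff ordinates (Q − Q_b): 0.0, 4.0, 26.0, 35.0, 63.0, 43.0, 30.0, 20.0, 14.0, 9.0, 6.0, 0.0 m³/s.
ΣQ_DR = 250.0 m³/s.
With Δt = 3 h = 10800 s, V = ΣQ_DR · Δt = 250.0 × 10800 = 2.70 × 10^6 m³.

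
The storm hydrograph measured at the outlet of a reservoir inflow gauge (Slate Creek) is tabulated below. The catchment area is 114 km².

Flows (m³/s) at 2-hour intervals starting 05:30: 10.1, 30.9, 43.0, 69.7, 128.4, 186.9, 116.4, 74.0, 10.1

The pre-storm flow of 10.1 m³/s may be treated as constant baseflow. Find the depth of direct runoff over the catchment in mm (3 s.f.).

Direct runoff: 0.0, 20.8, 32.9, 59.6, 118.3, 176.8, 106.3, 63.9, 0.0 m³/s; ΣQ_DR = 578.6 m³/s.
V = ΣQ_DR · Δt = 578.6 × 7200 s = 4.166 × 10^6 m³.
Over A = 114 km², depth = V / A = 36.5 mm.

d ≈ 36.5 mm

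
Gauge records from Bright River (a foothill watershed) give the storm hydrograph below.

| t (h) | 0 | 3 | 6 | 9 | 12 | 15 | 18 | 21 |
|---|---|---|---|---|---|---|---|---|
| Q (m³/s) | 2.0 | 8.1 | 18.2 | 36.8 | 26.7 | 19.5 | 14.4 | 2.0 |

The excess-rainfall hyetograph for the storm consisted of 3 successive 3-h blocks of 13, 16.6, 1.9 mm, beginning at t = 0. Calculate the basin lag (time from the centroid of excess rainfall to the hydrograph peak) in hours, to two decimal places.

t_L ≈ 5.56 h

Centroid of excess rainfall: t_c = Σ P_i·t̄_i / ΣP_i = 3.4429 h (block centres at 1.5, 4.5, 7.5 h).
Hydrograph peak occurs at t = 9 h, so basin lag t_L = 9 − 3.4429 = 5.56 h.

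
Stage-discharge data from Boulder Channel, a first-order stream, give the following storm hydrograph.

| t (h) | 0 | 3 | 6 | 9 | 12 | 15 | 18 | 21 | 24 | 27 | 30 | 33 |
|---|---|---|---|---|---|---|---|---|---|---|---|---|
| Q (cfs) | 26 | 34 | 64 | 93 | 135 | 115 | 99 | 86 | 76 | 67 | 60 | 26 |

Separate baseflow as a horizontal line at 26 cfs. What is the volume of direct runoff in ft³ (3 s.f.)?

V ≈ 6.15 × 10^6 ft³

Direct-runoff ordinates (Q − Q_b): 0.0, 8.0, 38.0, 67.0, 109.0, 89.0, 73.0, 60.0, 50.0, 41.0, 34.0, 0.0 cfs.
ΣQ_DR = 569.0 cfs.
With Δt = 3 h = 10800 s, V = ΣQ_DR · Δt = 569.0 × 10800 = 6.15 × 10^6 ft³.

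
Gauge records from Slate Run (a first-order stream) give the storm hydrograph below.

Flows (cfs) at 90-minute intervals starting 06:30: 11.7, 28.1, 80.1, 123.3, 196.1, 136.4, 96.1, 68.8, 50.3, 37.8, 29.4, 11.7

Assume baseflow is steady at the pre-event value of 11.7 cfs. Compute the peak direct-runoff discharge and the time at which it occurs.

Subtracting baseflow gives direct-runoff ordinates: 0.0, 16.4, 68.4, 111.6, 184.4, 124.7, 84.4, 57.1, 38.6, 26.1, 17.7, 0.0 cfs.
The maximum is 184.4 cfs, occurring at the reading for t = 12:30.

Q_p = 184.4 cfs at t = 12:30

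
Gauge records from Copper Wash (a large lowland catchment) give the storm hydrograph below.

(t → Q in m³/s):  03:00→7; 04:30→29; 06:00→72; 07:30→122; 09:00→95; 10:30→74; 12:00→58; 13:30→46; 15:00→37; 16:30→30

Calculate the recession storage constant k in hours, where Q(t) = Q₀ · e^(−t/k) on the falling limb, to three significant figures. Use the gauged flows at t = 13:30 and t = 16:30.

On the falling limb, Q drops from 46 to 30 m³/s between t = 13:30 and t = 16:30 (Δt = 3 h).
k = −Δt / ln(Q₂/Q₁) = −3 / ln(30/46) = 7.02 h.

k ≈ 7.02 h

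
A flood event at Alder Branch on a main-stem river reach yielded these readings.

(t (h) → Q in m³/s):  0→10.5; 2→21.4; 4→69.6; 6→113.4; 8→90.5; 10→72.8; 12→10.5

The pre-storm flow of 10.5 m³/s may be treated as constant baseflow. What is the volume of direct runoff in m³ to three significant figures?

V ≈ 2.27 × 10^6 m³

Direct-runoff ordinates (Q − Q_b): 0.0, 10.9, 59.1, 102.9, 80.0, 62.3, 0.0 m³/s.
ΣQ_DR = 315.2 m³/s.
With Δt = 2 h = 7200 s, V = ΣQ_DR · Δt = 315.2 × 7200 = 2.27 × 10^6 m³.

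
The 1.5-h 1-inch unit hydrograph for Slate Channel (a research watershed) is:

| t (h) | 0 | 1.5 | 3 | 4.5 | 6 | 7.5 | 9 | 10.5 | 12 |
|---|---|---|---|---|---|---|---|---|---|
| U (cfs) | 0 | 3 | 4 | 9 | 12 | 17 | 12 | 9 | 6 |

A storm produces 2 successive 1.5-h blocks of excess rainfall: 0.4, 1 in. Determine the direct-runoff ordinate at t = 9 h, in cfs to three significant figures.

By discrete convolution, Q_j = Σ (P_i / 1 in) · U_{j−i}.
At t = 9 h (j=6): Q = (0.4/1)·12 + (1/1)·17 = 21.8 cfs.

Q ≈ 21.8 cfs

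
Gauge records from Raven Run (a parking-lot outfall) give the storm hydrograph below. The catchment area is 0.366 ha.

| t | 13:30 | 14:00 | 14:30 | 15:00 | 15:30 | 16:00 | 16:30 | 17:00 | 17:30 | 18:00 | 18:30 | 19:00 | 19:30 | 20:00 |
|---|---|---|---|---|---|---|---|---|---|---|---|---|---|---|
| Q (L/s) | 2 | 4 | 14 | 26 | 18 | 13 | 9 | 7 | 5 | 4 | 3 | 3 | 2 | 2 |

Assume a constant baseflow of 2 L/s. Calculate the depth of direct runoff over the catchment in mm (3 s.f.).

Direct runoff: 0.0, 2.0, 12.0, 24.0, 16.0, 11.0, 7.0, 5.0, 3.0, 2.0, 1.0, 1.0, 0.0, 0.0 L/s; ΣQ_DR = 84.00 L/s.
V = ΣQ_DR · Δt = 84.00 × 1800 s = 1.512 × 10^5 L.
Over A = 0.366 ha, depth = V / A = 41.3 mm.

d ≈ 41.3 mm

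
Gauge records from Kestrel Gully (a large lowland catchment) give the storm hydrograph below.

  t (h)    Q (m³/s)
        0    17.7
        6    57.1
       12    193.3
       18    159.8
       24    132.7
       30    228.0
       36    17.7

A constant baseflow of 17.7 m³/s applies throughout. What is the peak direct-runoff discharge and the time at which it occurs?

Q_p = 210.3 m³/s at t = 30 h

Subtracting baseflow gives direct-runoff ordinates: 0.0, 39.4, 175.6, 142.1, 115.0, 210.3, 0.0 m³/s.
The maximum is 210.3 m³/s, occurring at the reading for t = 30 h.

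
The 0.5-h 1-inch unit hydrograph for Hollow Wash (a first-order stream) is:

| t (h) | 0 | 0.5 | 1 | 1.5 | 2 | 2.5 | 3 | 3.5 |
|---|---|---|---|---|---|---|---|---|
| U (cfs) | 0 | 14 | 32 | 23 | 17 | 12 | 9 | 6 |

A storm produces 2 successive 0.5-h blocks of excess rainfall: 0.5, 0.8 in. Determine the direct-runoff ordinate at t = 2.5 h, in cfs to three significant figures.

Q ≈ 19.6 cfs

By discrete convolution, Q_j = Σ (P_i / 1 in) · U_{j−i}.
At t = 2.5 h (j=5): Q = (0.5/1)·12 + (0.8/1)·17 = 19.6 cfs.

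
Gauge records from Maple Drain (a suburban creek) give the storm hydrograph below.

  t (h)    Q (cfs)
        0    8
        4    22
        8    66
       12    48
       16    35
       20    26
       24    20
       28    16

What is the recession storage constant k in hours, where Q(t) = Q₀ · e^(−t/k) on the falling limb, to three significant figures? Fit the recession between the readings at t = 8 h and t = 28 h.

On the falling limb, Q drops from 66 to 16 cfs between t = 8 h and t = 28 h (Δt = 20 h).
k = −Δt / ln(Q₂/Q₁) = −20 / ln(16/66) = 14.1 h.

k ≈ 14.1 h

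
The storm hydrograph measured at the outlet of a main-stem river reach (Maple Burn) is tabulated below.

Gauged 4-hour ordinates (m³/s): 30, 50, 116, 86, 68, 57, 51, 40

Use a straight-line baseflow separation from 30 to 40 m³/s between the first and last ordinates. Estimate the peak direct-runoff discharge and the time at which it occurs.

Q_p = 83.14 m³/s at t = 8 h

Subtracting baseflow gives direct-runoff ordinates: 0.00, 18.57, 83.14, 51.71, 32.29, 19.86, 12.43, 0.00 m³/s.
The maximum is 83.14 m³/s, occurring at the reading for t = 8 h.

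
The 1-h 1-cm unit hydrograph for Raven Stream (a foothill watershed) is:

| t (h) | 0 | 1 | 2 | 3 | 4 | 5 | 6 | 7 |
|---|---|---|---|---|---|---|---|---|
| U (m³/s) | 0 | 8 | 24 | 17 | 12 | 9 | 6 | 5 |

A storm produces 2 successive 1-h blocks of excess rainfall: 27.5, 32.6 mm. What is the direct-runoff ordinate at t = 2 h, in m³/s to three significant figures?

Q ≈ 92.1 m³/s

By discrete convolution, Q_j = Σ (P_i / 10 mm) · U_{j−i}.
At t = 2 h (j=2): Q = (27.5/10)·24 + (32.6/10)·8 = 92.1 m³/s.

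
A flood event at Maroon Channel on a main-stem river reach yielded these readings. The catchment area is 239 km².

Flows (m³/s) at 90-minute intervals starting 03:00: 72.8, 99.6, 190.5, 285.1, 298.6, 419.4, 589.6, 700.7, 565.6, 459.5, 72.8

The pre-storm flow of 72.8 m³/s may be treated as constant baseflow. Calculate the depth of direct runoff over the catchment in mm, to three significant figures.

Direct runoff: 0.0, 26.8, 117.7, 212.3, 225.8, 346.6, 516.8, 627.9, 492.8, 386.7, 0.0 m³/s; ΣQ_DR = 2953 m³/s.
V = ΣQ_DR · Δt = 2953 × 5400 s = 1.595 × 10^7 m³.
Over A = 239 km², depth = V / A = 66.7 mm.

d ≈ 66.7 mm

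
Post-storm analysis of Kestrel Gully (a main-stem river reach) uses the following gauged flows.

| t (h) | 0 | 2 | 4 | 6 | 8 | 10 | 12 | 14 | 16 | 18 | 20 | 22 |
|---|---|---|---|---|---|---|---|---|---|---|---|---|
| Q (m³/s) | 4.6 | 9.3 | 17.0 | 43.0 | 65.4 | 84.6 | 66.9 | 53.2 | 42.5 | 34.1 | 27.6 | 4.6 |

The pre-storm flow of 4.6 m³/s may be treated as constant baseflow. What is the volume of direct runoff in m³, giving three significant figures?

V ≈ 2.86 × 10^6 m³

Direct-runoff ordinates (Q − Q_b): 0.0, 4.7, 12.4, 38.4, 60.8, 80.0, 62.3, 48.6, 37.9, 29.5, 23.0, 0.0 m³/s.
ΣQ_DR = 397.6 m³/s.
With Δt = 2 h = 7200 s, V = ΣQ_DR · Δt = 397.6 × 7200 = 2.86 × 10^6 m³.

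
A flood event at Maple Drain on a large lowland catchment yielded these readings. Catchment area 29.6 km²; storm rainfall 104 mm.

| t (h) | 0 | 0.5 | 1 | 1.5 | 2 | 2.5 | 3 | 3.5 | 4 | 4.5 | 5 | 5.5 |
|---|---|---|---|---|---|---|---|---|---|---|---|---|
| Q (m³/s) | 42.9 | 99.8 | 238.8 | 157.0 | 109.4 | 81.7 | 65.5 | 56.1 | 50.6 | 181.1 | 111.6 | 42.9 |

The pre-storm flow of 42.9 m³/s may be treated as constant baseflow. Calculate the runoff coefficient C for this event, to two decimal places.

ΣQ_DR = 722.6 m³/s; V = ΣQ_DR·Δt = 1.301 × 10^6 m³.
Runoff depth d = V / A = 43.94 mm.
C = d / P = 43.94 / 104 = 0.42.

C ≈ 0.42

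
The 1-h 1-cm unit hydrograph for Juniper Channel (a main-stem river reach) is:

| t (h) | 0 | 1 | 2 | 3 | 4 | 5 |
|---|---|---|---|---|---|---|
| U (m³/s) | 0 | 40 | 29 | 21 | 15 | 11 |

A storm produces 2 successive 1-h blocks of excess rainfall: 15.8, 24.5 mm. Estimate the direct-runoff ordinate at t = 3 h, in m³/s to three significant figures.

By discrete convolution, Q_j = Σ (P_i / 10 mm) · U_{j−i}.
At t = 3 h (j=3): Q = (15.8/10)·21 + (24.5/10)·29 = 104 m³/s.

Q ≈ 104 m³/s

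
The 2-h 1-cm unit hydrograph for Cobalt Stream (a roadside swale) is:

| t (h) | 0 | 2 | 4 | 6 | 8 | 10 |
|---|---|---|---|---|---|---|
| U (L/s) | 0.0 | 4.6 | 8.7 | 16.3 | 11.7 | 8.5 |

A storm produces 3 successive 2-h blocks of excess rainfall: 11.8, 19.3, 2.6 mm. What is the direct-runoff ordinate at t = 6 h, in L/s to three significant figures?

By discrete convolution, Q_j = Σ (P_i / 10 mm) · U_{j−i}.
At t = 6 h (j=3): Q = (11.8/10)·16.3 + (19.3/10)·8.7 + (2.6/10)·4.6 = 37.2 L/s.

Q ≈ 37.2 L/s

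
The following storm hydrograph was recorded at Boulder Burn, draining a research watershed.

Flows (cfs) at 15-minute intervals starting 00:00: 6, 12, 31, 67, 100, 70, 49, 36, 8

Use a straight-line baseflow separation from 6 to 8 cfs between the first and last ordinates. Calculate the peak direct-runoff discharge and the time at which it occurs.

Subtracting baseflow gives direct-runoff ordinates: 0.00, 5.75, 24.50, 60.25, 93.00, 62.75, 41.50, 28.25, 0.00 cfs.
The maximum is 93.00 cfs, occurring at the reading for t = 01:00.

Q_p = 93.00 cfs at t = 01:00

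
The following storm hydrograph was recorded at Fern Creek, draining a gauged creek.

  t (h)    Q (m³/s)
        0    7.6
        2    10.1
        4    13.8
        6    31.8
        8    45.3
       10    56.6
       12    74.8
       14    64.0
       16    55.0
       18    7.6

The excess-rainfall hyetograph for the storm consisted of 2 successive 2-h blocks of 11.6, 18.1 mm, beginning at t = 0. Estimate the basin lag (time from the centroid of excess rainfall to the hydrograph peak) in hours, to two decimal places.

t_L ≈ 9.78 h

Centroid of excess rainfall: t_c = Σ P_i·t̄_i / ΣP_i = 2.2189 h (block centres at 1, 3 h).
Hydrograph peak occurs at t = 12 h, so basin lag t_L = 12 − 2.2189 = 9.78 h.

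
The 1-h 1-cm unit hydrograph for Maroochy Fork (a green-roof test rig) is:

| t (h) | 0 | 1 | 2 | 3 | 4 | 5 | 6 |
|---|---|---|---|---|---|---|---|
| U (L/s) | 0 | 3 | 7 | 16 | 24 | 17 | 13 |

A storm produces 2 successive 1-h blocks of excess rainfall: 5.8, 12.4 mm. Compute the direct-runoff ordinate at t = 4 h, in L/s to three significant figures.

By discrete convolution, Q_j = Σ (P_i / 10 mm) · U_{j−i}.
At t = 4 h (j=4): Q = (5.8/10)·24 + (12.4/10)·16 = 33.8 L/s.

Q ≈ 33.8 L/s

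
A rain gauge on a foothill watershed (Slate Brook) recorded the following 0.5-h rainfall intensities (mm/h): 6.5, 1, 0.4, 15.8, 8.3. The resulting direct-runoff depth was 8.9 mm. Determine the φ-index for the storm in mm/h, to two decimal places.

Only the 3 blocks with intensity above φ contribute runoff: 6.5, 15.8, 8.3 mm/h.
Σ(I−φ)·Δt = d  ⇒  (6.5+15.8+8.3 − 3φ)·0.5 = 8.9
φ = (30.60 − 8.9/0.5) / 3 = 4.27 mm/h.

φ ≈ 4.27 mm/h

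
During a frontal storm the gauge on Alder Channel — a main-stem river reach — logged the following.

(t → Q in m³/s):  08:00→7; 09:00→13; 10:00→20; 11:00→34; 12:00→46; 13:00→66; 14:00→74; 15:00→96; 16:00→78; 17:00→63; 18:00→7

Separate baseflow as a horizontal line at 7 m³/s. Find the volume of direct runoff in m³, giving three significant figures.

V ≈ 1.54 × 10^6 m³

Direct-runoff ordinates (Q − Q_b): 0.0, 6.0, 13.0, 27.0, 39.0, 59.0, 67.0, 89.0, 71.0, 56.0, 0.0 m³/s.
ΣQ_DR = 427.0 m³/s.
With Δt = 1 h = 3600 s, V = ΣQ_DR · Δt = 427.0 × 3600 = 1.54 × 10^6 m³.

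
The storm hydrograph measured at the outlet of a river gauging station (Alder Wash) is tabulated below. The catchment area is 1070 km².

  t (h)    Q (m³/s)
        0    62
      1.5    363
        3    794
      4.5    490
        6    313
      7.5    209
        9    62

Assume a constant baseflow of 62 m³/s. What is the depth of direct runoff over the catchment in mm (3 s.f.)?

Direct runoff: 0.0, 301.0, 732.0, 428.0, 251.0, 147.0, 0.0 m³/s; ΣQ_DR = 1859 m³/s.
V = ΣQ_DR · Δt = 1859 × 5400 s = 1.004 × 10^7 m³.
Over A = 1070 km², depth = V / A = 9.38 mm.

d ≈ 9.38 mm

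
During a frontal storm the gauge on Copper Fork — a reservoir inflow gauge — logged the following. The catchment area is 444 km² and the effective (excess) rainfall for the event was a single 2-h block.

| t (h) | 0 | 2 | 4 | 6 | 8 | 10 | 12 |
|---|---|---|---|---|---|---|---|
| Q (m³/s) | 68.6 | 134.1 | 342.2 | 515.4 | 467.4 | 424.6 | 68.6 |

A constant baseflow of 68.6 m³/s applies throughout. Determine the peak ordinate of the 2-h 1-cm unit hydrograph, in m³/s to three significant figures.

U_p ≈ 179 m³/s

Direct runoff: 0.0, 65.5, 273.6, 446.8, 398.8, 356.0, 0.0 m³/s; ΣQ_DR = 1541 m³/s, peak = 446.8 m³/s.
Runoff depth d = ΣQ_DR·Δt / A = 1541 × 7200 / (444 km²) = 24.98 mm.
The 1-cm UH is the DRH scaled by (10 mm)/d, so U_p = 446.8 × 10/24.98 = 179 m³/s.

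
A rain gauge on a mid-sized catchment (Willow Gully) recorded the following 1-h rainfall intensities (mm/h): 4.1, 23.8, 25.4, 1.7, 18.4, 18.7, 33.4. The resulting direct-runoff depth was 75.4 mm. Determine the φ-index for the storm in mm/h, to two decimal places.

Only the 5 blocks with intensity above φ contribute runoff: 23.8, 25.4, 18.4, 18.7, 33.4 mm/h.
Σ(I−φ)·Δt = d  ⇒  (23.8+25.4+18.4+18.7+33.4 − 5φ)·1 = 75.4
φ = (119.7 − 75.4/1) / 5 = 8.86 mm/h.

φ ≈ 8.86 mm/h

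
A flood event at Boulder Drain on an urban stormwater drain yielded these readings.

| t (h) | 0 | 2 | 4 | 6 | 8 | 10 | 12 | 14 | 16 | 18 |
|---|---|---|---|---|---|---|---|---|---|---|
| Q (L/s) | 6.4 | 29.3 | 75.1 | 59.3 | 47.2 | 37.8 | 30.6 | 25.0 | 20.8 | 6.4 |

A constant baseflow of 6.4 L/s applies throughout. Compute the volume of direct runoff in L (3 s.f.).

Direct-runoff ordinates (Q − Q_b): 0.0, 22.9, 68.7, 52.9, 40.8, 31.4, 24.2, 18.6, 14.4, 0.0 L/s.
ΣQ_DR = 273.9 L/s.
With Δt = 2 h = 7200 s, V = ΣQ_DR · Δt = 273.9 × 7200 = 1.97 × 10^6 L.

V ≈ 1.97 × 10^6 L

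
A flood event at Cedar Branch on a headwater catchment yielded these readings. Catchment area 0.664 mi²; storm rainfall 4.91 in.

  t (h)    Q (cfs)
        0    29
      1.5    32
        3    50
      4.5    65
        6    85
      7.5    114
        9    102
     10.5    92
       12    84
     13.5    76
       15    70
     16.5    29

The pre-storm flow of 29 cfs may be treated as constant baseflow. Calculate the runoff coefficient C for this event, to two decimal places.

ΣQ_DR = 480.0 cfs; V = ΣQ_DR·Δt = 2.592 × 10^6 ft³.
Runoff depth d = V / A = 1.680 in.
C = d / P = 1.680 / 4.91 = 0.34.

C ≈ 0.34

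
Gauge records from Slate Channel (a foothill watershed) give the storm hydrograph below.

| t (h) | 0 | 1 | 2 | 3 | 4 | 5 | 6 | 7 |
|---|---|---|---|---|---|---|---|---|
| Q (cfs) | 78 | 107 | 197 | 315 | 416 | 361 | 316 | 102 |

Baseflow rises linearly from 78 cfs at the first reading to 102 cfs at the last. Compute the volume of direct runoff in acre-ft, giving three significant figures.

Direct-runoff ordinates (Q − Q_b): 0.00, 25.57, 112.14, 226.71, 324.29, 265.86, 217.43, 0.00 cfs.
ΣQ_DR = 1172 cfs.
With Δt = 1 h = 3600 s, V = ΣQ_DR · Δt = 1172 × 3600 = 4.22 × 10^6 ft³ = 96.9 acre-ft.

V ≈ 96.9 acre-ft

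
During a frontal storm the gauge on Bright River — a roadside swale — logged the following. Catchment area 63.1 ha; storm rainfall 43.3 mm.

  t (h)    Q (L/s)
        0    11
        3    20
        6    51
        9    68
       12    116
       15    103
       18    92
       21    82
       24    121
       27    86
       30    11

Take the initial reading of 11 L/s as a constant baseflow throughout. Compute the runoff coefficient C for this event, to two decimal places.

ΣQ_DR = 640.0 L/s; V = ΣQ_DR·Δt = 6.912 × 10^6 L.
Runoff depth d = V / A = 10.95 mm.
C = d / P = 10.95 / 43.3 = 0.25.

C ≈ 0.25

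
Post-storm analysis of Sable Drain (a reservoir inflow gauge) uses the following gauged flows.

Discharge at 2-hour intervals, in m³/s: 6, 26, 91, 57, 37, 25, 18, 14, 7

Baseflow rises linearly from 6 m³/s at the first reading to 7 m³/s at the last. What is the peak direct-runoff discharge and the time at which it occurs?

Subtracting baseflow gives direct-runoff ordinates: 0.00, 19.88, 84.75, 50.62, 30.50, 18.38, 11.25, 7.12, 0.00 m³/s.
The maximum is 84.75 m³/s, occurring at the reading for t = 4 h.

Q_p = 84.75 m³/s at t = 4 h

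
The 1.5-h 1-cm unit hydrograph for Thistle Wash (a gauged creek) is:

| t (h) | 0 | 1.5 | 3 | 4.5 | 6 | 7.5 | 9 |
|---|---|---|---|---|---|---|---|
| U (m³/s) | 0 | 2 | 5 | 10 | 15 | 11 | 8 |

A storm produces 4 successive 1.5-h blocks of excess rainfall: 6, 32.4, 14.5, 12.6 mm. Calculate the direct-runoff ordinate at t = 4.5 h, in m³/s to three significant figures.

Q ≈ 25.1 m³/s

By discrete convolution, Q_j = Σ (P_i / 10 mm) · U_{j−i}.
At t = 4.5 h (j=3): Q = (6/10)·10 + (32.4/10)·5 + (14.5/10)·2 + (12.6/10)·0 = 25.1 m³/s.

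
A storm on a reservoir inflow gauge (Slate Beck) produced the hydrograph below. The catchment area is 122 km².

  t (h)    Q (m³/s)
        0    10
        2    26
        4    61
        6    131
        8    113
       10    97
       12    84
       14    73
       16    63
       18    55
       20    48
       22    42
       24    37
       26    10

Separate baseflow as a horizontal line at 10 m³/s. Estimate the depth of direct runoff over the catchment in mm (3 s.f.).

d ≈ 41.9 mm

Direct runoff: 0.0, 16.0, 51.0, 121.0, 103.0, 87.0, 74.0, 63.0, 53.0, 45.0, 38.0, 32.0, 27.0, 0.0 m³/s; ΣQ_DR = 710.0 m³/s.
V = ΣQ_DR · Δt = 710.0 × 7200 s = 5.112 × 10^6 m³.
Over A = 122 km², depth = V / A = 41.9 mm.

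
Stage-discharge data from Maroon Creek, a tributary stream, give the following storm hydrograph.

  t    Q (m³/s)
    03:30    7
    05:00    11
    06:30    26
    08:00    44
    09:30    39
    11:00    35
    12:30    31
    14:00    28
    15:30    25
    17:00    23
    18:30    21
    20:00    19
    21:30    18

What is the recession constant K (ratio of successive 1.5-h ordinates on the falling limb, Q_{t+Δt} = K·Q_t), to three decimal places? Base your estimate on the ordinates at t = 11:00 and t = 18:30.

K ≈ 0.903

Using the recession-limb readings at t = 11:00 and t = 18:30: Q falls from 35 to 21 m³/s over 5 intervals.
K = (Q₂/Q₁)^(1/5) = (21/35)^(1/5) = 0.903.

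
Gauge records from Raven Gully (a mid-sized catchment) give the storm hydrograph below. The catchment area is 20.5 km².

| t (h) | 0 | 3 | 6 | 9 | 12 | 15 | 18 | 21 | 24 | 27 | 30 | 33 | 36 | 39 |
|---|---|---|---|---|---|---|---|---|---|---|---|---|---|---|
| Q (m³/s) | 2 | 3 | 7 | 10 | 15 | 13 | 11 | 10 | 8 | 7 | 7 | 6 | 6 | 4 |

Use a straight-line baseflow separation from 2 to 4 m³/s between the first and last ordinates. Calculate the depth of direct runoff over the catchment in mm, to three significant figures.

d ≈ 35.3 mm

Direct runoff: 0.00, 0.85, 4.69, 7.54, 12.38, 10.23, 8.08, 6.92, 4.77, 3.62, 3.46, 2.31, 2.15, 0.00 m³/s; ΣQ_DR = 67.00 m³/s.
V = ΣQ_DR · Δt = 67.00 × 10800 s = 7.236 × 10^5 m³.
Over A = 20.5 km², depth = V / A = 35.3 mm.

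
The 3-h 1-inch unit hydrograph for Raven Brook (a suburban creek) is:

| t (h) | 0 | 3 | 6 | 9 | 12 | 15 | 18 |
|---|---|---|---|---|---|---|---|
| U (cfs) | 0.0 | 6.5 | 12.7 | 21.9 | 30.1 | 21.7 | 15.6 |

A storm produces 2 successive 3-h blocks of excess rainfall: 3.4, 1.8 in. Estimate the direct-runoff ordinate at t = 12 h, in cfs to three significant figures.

By discrete convolution, Q_j = Σ (P_i / 1 in) · U_{j−i}.
At t = 12 h (j=4): Q = (3.4/1)·30.1 + (1.8/1)·21.9 = 142 cfs.

Q ≈ 142 cfs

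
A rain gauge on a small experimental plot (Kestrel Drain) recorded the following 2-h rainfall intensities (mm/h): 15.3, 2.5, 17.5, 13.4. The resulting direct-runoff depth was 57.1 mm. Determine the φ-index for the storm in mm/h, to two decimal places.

φ ≈ 5.88 mm/h

Only the 3 blocks with intensity above φ contribute runoff: 15.3, 17.5, 13.4 mm/h.
Σ(I−φ)·Δt = d  ⇒  (15.3+17.5+13.4 − 3φ)·2 = 57.1
φ = (46.20 − 57.1/2) / 3 = 5.88 mm/h.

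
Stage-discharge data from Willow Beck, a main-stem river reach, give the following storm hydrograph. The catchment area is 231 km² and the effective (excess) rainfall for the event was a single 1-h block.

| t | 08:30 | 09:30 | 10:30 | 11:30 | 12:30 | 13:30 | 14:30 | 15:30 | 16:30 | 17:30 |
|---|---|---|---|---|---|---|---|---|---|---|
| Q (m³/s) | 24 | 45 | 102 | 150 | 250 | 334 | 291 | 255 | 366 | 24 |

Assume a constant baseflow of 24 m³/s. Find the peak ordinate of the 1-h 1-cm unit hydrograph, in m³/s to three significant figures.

Direct runoff: 0.0, 21.0, 78.0, 126.0, 226.0, 310.0, 267.0, 231.0, 342.0, 0.0 m³/s; ΣQ_DR = 1601 m³/s, peak = 342.0 m³/s.
Runoff depth d = ΣQ_DR·Δt / A = 1601 × 3600 / (231 km²) = 24.95 mm.
The 1-cm UH is the DRH scaled by (10 mm)/d, so U_p = 342.0 × 10/24.95 = 137 m³/s.

U_p ≈ 137 m³/s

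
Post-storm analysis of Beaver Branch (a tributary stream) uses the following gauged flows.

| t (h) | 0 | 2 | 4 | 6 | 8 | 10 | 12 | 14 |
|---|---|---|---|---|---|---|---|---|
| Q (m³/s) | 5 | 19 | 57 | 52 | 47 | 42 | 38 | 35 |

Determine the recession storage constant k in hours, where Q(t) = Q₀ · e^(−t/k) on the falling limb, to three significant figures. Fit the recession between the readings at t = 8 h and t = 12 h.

k ≈ 18.8 h

On the falling limb, Q drops from 47 to 38 m³/s between t = 8 h and t = 12 h (Δt = 4 h).
k = −Δt / ln(Q₂/Q₁) = −4 / ln(38/47) = 18.8 h.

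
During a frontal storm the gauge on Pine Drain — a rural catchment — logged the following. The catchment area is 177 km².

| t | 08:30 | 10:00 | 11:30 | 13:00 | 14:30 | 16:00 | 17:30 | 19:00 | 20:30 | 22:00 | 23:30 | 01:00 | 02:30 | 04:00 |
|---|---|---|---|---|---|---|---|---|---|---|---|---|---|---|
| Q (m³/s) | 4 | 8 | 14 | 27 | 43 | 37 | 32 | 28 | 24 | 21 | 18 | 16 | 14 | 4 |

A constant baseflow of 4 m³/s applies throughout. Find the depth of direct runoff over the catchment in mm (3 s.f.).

d ≈ 7.14 mm

Direct runoff: 0.0, 4.0, 10.0, 23.0, 39.0, 33.0, 28.0, 24.0, 20.0, 17.0, 14.0, 12.0, 10.0, 0.0 m³/s; ΣQ_DR = 234.0 m³/s.
V = ΣQ_DR · Δt = 234.0 × 5400 s = 1.264 × 10^6 m³.
Over A = 177 km², depth = V / A = 7.14 mm.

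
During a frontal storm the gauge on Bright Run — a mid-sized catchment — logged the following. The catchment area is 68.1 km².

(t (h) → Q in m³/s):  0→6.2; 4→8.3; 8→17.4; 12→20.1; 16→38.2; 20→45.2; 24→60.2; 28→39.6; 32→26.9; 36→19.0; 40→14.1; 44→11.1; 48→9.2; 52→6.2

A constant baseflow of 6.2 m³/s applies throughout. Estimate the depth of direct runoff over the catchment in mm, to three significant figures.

Direct runoff: 0.0, 2.1, 11.2, 13.9, 32.0, 39.0, 54.0, 33.4, 20.7, 12.8, 7.9, 4.9, 3.0, 0.0 m³/s; ΣQ_DR = 234.9 m³/s.
V = ΣQ_DR · Δt = 234.9 × 14400 s = 3.383 × 10^6 m³.
Over A = 68.1 km², depth = V / A = 49.7 mm.

d ≈ 49.7 mm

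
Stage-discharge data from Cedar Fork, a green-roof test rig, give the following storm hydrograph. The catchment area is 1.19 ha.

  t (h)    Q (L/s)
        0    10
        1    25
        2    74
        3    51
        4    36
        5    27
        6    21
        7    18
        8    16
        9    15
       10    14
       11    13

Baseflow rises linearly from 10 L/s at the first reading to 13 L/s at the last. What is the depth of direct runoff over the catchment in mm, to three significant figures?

d ≈ 55.1 mm

Direct runoff: 0.00, 14.73, 63.45, 40.18, 24.91, 15.64, 9.36, 6.09, 3.82, 2.55, 1.27, 0.00 L/s; ΣQ_DR = 182.0 L/s.
V = ΣQ_DR · Δt = 182.0 × 3600 s = 6.552 × 10^5 L.
Over A = 1.19 ha, depth = V / A = 55.1 mm.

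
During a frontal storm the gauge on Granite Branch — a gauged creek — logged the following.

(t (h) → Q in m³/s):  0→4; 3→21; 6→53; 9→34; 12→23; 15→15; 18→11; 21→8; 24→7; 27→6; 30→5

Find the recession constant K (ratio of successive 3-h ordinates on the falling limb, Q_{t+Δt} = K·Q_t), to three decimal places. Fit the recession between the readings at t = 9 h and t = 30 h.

Using the recession-limb readings at t = 9 h and t = 30 h: Q falls from 34 to 5 m³/s over 7 intervals.
K = (Q₂/Q₁)^(1/7) = (5/34)^(1/7) = 0.760.

K ≈ 0.760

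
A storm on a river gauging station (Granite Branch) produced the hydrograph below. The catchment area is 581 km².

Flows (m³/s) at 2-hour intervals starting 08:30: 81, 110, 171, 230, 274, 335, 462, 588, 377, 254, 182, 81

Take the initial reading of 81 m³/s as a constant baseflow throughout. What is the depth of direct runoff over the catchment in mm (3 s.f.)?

Direct runoff: 0.0, 29.0, 90.0, 149.0, 193.0, 254.0, 381.0, 507.0, 296.0, 173.0, 101.0, 0.0 m³/s; ΣQ_DR = 2173 m³/s.
V = ΣQ_DR · Δt = 2173 × 7200 s = 1.565 × 10^7 m³.
Over A = 581 km², depth = V / A = 26.9 mm.

d ≈ 26.9 mm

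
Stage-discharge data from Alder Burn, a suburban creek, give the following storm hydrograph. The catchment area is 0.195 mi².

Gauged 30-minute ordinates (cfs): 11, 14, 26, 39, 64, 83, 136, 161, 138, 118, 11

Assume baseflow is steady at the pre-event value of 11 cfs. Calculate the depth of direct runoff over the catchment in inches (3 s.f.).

d ≈ 2.70 in

Direct runoff: 0.0, 3.0, 15.0, 28.0, 53.0, 72.0, 125.0, 150.0, 127.0, 107.0, 0.0 cfs; ΣQ_DR = 680.0 cfs.
V = ΣQ_DR · Δt = 680.0 × 1800 s = 1.224 × 10^6 ft³.
Over A = 0.195 mi², depth = V / A = 2.70 in.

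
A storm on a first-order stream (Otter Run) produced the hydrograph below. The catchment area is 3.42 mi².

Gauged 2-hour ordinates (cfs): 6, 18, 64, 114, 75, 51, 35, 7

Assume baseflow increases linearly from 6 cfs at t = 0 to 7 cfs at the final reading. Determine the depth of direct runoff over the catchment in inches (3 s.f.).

Direct runoff: 0.00, 11.86, 57.71, 107.57, 68.43, 44.29, 28.14, 0.00 cfs; ΣQ_DR = 318.0 cfs.
V = ΣQ_DR · Δt = 318.0 × 7200 s = 2.290 × 10^6 ft³.
Over A = 3.42 mi², depth = V / A = 0.288 in.

d ≈ 0.288 in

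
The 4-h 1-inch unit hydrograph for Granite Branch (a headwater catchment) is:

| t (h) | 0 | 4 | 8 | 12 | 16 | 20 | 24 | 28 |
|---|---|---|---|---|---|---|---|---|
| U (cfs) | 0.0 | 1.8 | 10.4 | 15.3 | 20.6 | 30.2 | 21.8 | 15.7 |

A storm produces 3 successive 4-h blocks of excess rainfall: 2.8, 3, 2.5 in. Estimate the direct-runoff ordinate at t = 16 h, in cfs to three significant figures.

Q ≈ 130 cfs

By discrete convolution, Q_j = Σ (P_i / 1 in) · U_{j−i}.
At t = 16 h (j=4): Q = (2.8/1)·20.6 + (3/1)·15.3 + (2.5/1)·10.4 = 130 cfs.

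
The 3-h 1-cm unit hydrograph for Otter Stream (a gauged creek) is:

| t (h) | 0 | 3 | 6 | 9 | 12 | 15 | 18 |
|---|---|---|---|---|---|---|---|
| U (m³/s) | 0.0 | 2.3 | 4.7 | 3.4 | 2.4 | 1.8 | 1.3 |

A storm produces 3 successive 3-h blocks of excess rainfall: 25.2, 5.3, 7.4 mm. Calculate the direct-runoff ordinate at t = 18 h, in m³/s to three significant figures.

By discrete convolution, Q_j = Σ (P_i / 10 mm) · U_{j−i}.
At t = 18 h (j=6): Q = (25.2/10)·1.3 + (5.3/10)·1.8 + (7.4/10)·2.4 = 6.01 m³/s.

Q ≈ 6.01 m³/s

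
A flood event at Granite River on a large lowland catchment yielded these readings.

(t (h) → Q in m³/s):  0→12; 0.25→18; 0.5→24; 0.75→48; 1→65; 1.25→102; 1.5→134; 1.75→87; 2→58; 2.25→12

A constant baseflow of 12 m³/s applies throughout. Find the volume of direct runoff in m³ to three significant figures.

Direct-runoff ordinates (Q − Q_b): 0.0, 6.0, 12.0, 36.0, 53.0, 90.0, 122.0, 75.0, 46.0, 0.0 m³/s.
ΣQ_DR = 440.0 m³/s.
With Δt = 0.25 h = 900 s, V = ΣQ_DR · Δt = 440.0 × 900 = 3.96 × 10^5 m³.

V ≈ 3.96 × 10^5 m³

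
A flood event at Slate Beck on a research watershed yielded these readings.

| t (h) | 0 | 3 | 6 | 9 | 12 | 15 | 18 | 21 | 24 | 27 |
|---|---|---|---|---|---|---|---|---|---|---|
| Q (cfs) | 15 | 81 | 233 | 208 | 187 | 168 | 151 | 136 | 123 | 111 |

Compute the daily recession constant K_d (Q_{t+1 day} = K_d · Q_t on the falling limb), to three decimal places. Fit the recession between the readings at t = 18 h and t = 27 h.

K_d ≈ 0.440

Between t = 18 h and t = 27 h the flow falls from 151 to 111 cfs over 3×3 h = 9 h.
Per-interval ratio K = (111/151)^(1/3) = 0.9025; K_d = K^(24/3) = 0.440.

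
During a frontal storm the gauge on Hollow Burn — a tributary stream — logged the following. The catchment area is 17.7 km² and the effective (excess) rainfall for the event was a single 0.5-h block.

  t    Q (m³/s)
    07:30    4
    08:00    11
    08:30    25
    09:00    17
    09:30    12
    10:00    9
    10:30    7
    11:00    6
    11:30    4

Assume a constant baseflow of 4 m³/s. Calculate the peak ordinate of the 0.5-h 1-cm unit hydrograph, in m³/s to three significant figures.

U_p ≈ 35.0 m³/s

Direct runoff: 0.0, 7.0, 21.0, 13.0, 8.0, 5.0, 3.0, 2.0, 0.0 m³/s; ΣQ_DR = 59.00 m³/s, peak = 21.0 m³/s.
Runoff depth d = ΣQ_DR·Δt / A = 59.00 × 1800 / (17.7 km²) = 6.000 mm.
The 1-cm UH is the DRH scaled by (10 mm)/d, so U_p = 21.0 × 10/6.000 = 35.0 m³/s.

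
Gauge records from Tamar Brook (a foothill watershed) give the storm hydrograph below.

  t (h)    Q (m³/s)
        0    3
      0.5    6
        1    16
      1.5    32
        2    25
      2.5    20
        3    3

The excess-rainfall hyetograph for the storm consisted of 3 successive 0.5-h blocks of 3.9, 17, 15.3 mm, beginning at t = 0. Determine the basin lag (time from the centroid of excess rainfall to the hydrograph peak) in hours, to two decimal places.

t_L ≈ 0.59 h

Centroid of excess rainfall: t_c = Σ P_i·t̄_i / ΣP_i = 0.9075 h (block centres at 0.25, 0.75, 1.25 h).
Hydrograph peak occurs at t = 1.5 h, so basin lag t_L = 1.5 − 0.9075 = 0.59 h.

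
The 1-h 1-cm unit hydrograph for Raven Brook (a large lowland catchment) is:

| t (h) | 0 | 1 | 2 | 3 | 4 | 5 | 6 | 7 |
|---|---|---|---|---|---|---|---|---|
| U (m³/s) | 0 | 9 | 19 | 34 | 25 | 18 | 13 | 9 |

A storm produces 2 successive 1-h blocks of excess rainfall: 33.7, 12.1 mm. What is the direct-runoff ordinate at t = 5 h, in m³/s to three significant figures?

Q ≈ 90.9 m³/s

By discrete convolution, Q_j = Σ (P_i / 10 mm) · U_{j−i}.
At t = 5 h (j=5): Q = (33.7/10)·18 + (12.1/10)·25 = 90.9 m³/s.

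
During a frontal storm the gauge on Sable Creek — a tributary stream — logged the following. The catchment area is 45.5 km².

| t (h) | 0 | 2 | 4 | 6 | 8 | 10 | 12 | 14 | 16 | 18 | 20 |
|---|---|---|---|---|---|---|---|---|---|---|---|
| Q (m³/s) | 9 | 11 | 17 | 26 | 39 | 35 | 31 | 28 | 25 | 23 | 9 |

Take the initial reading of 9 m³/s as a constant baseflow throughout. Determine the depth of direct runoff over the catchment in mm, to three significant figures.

Direct runoff: 0.0, 2.0, 8.0, 17.0, 30.0, 26.0, 22.0, 19.0, 16.0, 14.0, 0.0 m³/s; ΣQ_DR = 154.0 m³/s.
V = ΣQ_DR · Δt = 154.0 × 7200 s = 1.109 × 10^6 m³.
Over A = 45.5 km², depth = V / A = 24.4 mm.

d ≈ 24.4 mm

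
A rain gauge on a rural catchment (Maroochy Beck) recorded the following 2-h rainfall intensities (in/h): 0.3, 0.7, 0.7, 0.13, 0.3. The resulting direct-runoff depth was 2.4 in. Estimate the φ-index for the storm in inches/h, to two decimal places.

Only the 4 blocks with intensity above φ contribute runoff: 0.3, 0.7, 0.7, 0.3 in/h.
Σ(I−φ)·Δt = d  ⇒  (0.3+0.7+0.7+0.3 − 4φ)·2 = 2.4
φ = (2.000 − 2.4/2) / 4 = 0.20 in/h.

φ ≈ 0.20 in/h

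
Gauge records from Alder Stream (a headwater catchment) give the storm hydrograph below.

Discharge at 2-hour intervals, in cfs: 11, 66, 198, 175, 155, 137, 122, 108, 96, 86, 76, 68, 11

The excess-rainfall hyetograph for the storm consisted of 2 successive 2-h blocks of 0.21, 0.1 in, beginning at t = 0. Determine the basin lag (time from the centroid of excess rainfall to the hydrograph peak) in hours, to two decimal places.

t_L ≈ 2.35 h

Centroid of excess rainfall: t_c = Σ P_i·t̄_i / ΣP_i = 1.6452 h (block centres at 1, 3 h).
Hydrograph peak occurs at t = 4 h, so basin lag t_L = 4 − 1.6452 = 2.35 h.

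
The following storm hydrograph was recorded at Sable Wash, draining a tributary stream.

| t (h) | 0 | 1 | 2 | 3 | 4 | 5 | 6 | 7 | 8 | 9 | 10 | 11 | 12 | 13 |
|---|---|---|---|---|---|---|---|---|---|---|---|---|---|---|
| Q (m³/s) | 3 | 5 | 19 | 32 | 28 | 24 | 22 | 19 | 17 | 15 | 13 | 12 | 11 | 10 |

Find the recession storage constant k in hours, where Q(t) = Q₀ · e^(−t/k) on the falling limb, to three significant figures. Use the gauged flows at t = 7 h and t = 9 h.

k ≈ 8.46 h

On the falling limb, Q drops from 19 to 15 m³/s between t = 7 h and t = 9 h (Δt = 2 h).
k = −Δt / ln(Q₂/Q₁) = −2 / ln(15/19) = 8.46 h.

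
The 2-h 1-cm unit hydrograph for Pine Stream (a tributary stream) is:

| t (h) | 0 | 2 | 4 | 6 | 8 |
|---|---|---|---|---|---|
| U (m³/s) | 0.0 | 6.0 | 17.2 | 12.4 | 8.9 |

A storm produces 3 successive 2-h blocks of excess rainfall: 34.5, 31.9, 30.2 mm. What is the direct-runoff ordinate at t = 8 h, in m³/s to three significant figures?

Q ≈ 122 m³/s

By discrete convolution, Q_j = Σ (P_i / 10 mm) · U_{j−i}.
At t = 8 h (j=4): Q = (34.5/10)·8.9 + (31.9/10)·12.4 + (30.2/10)·17.2 = 122 m³/s.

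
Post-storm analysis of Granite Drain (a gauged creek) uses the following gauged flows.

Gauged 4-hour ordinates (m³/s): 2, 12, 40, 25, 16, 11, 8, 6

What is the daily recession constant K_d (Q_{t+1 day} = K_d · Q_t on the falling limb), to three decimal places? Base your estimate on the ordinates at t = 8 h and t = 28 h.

Between t = 8 h and t = 28 h the flow falls from 40 to 6 m³/s over 5×4 h = 20 h.
Per-interval ratio K = (6/40)^(1/5) = 0.6843; K_d = K^(24/4) = 0.103.

K_d ≈ 0.103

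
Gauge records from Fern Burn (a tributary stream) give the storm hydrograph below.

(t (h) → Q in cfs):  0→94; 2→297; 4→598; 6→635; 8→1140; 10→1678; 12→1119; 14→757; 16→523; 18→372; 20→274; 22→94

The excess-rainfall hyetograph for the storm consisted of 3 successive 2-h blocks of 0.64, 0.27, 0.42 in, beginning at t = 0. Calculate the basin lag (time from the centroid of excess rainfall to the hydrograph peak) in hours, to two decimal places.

Centroid of excess rainfall: t_c = Σ P_i·t̄_i / ΣP_i = 2.6692 h (block centres at 1, 3, 5 h).
Hydrograph peak occurs at t = 10 h, so basin lag t_L = 10 − 2.6692 = 7.33 h.

t_L ≈ 7.33 h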